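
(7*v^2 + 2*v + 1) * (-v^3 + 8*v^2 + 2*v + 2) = -7*v^5 + 54*v^4 + 29*v^3 + 26*v^2 + 6*v + 2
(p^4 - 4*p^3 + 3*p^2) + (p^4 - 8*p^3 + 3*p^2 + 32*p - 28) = 2*p^4 - 12*p^3 + 6*p^2 + 32*p - 28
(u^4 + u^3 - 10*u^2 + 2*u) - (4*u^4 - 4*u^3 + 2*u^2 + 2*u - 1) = -3*u^4 + 5*u^3 - 12*u^2 + 1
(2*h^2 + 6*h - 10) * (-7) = -14*h^2 - 42*h + 70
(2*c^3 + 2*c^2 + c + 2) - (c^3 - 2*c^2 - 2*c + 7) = c^3 + 4*c^2 + 3*c - 5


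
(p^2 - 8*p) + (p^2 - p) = 2*p^2 - 9*p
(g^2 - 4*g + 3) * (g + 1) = g^3 - 3*g^2 - g + 3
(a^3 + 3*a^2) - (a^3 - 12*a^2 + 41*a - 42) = 15*a^2 - 41*a + 42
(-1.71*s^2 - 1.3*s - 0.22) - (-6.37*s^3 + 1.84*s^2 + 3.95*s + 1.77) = 6.37*s^3 - 3.55*s^2 - 5.25*s - 1.99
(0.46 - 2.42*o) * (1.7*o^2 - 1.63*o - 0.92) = -4.114*o^3 + 4.7266*o^2 + 1.4766*o - 0.4232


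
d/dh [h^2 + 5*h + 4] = 2*h + 5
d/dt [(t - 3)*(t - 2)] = 2*t - 5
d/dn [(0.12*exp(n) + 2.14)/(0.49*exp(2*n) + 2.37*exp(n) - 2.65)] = (-(0.12*exp(n) + 2.14)*(0.98*exp(n) + 2.37) + 0.0588*exp(2*n) + 0.2844*exp(n) - 0.318)*exp(n)/(0.49*exp(2*n) + 2.37*exp(n) - 2.65)^2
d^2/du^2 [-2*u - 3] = 0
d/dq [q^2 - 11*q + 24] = 2*q - 11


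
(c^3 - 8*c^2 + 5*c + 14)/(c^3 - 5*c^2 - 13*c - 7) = (c - 2)/(c + 1)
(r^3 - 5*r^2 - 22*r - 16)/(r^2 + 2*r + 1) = (r^2 - 6*r - 16)/(r + 1)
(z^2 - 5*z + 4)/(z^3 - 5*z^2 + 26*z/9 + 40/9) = 9*(z - 1)/(9*z^2 - 9*z - 10)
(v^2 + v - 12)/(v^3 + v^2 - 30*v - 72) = (v - 3)/(v^2 - 3*v - 18)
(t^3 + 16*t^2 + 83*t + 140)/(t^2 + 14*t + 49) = (t^2 + 9*t + 20)/(t + 7)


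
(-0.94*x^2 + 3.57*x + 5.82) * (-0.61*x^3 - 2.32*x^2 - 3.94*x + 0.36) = 0.5734*x^5 + 0.00309999999999988*x^4 - 8.129*x^3 - 27.9066*x^2 - 21.6456*x + 2.0952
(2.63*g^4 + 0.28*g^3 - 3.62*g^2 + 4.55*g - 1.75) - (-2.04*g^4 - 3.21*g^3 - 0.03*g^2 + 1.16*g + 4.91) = 4.67*g^4 + 3.49*g^3 - 3.59*g^2 + 3.39*g - 6.66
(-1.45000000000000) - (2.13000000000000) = -3.58000000000000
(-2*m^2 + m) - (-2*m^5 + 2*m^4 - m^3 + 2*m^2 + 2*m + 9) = 2*m^5 - 2*m^4 + m^3 - 4*m^2 - m - 9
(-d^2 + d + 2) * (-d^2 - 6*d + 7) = d^4 + 5*d^3 - 15*d^2 - 5*d + 14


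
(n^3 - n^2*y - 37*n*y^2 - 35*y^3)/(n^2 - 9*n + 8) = (n^3 - n^2*y - 37*n*y^2 - 35*y^3)/(n^2 - 9*n + 8)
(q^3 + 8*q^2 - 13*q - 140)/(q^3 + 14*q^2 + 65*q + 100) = (q^2 + 3*q - 28)/(q^2 + 9*q + 20)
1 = 1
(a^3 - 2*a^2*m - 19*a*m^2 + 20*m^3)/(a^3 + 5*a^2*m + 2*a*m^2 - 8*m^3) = (a - 5*m)/(a + 2*m)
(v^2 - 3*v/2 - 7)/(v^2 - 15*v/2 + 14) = (v + 2)/(v - 4)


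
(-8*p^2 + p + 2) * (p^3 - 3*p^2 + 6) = -8*p^5 + 25*p^4 - p^3 - 54*p^2 + 6*p + 12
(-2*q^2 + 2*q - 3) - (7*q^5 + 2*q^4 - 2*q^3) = -7*q^5 - 2*q^4 + 2*q^3 - 2*q^2 + 2*q - 3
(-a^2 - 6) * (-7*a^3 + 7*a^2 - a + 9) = 7*a^5 - 7*a^4 + 43*a^3 - 51*a^2 + 6*a - 54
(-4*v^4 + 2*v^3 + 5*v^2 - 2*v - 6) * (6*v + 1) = -24*v^5 + 8*v^4 + 32*v^3 - 7*v^2 - 38*v - 6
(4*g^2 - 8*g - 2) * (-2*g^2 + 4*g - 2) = -8*g^4 + 32*g^3 - 36*g^2 + 8*g + 4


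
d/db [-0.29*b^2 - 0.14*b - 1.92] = -0.58*b - 0.14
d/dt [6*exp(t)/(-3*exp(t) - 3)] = -1/(2*cosh(t/2)^2)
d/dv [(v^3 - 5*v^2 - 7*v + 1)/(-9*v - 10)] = (-18*v^3 + 15*v^2 + 100*v + 79)/(81*v^2 + 180*v + 100)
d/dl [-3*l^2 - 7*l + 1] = -6*l - 7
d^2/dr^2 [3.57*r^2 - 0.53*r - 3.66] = 7.14000000000000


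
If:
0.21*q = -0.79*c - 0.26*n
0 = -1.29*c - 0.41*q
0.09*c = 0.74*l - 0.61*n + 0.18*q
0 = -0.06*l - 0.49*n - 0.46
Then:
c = 2.14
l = 1.02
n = -1.06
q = -6.73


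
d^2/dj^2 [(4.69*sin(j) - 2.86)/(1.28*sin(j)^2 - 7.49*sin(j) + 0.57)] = (-7.684096*sin(j)^5 - 26.220672*sin(j)^4 - 46.35904*sin(j)^3 + 103.961701*sin(j)^2 + 154.671825*sin(j) - 276.673226)/(2.097152*sin(j)^6 - 36.814848*sin(j)^5 + 218.226048*sin(j)^4 - 452.977973*sin(j)^3 + 97.178787*sin(j)^2 - 7.300503*sin(j) + 0.185193)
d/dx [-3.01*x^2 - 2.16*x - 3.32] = -6.02*x - 2.16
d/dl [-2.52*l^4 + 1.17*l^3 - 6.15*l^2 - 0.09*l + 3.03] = -10.08*l^3 + 3.51*l^2 - 12.3*l - 0.09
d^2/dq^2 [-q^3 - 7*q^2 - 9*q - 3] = -6*q - 14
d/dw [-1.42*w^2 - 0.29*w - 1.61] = -2.84*w - 0.29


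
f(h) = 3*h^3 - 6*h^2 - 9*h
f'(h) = 9*h^2 - 12*h - 9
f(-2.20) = -41.18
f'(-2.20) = 60.96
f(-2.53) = -64.22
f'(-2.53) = 78.97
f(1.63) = -17.62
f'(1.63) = -4.65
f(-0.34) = 2.25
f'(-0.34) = -3.88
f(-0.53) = 2.64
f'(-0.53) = -0.11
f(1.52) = -17.01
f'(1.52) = -6.45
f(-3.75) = -208.83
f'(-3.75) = 162.56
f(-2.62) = -71.56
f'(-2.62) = 84.22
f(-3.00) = -108.00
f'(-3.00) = 108.00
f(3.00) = 0.00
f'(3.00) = 36.00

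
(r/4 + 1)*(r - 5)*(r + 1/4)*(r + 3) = r^4/4 + 9*r^3/16 - 45*r^2/8 - 263*r/16 - 15/4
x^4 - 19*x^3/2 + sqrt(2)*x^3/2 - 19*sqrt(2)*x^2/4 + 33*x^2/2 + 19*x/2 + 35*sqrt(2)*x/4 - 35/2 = (x - 7)*(x - 5/2)*(x - sqrt(2)/2)*(x + sqrt(2))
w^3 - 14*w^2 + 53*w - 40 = (w - 8)*(w - 5)*(w - 1)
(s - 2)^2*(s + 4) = s^3 - 12*s + 16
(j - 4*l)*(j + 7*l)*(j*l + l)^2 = j^4*l^2 + 3*j^3*l^3 + 2*j^3*l^2 - 28*j^2*l^4 + 6*j^2*l^3 + j^2*l^2 - 56*j*l^4 + 3*j*l^3 - 28*l^4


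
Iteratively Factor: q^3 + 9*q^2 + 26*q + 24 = (q + 3)*(q^2 + 6*q + 8) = (q + 2)*(q + 3)*(q + 4)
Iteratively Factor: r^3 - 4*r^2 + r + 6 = (r - 3)*(r^2 - r - 2) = (r - 3)*(r + 1)*(r - 2)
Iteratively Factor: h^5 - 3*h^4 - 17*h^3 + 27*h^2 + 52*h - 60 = (h + 3)*(h^4 - 6*h^3 + h^2 + 24*h - 20) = (h - 2)*(h + 3)*(h^3 - 4*h^2 - 7*h + 10) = (h - 2)*(h + 2)*(h + 3)*(h^2 - 6*h + 5) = (h - 5)*(h - 2)*(h + 2)*(h + 3)*(h - 1)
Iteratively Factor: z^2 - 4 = (z - 2)*(z + 2)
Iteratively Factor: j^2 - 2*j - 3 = (j - 3)*(j + 1)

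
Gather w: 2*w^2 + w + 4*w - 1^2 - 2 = 2*w^2 + 5*w - 3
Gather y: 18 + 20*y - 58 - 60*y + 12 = -40*y - 28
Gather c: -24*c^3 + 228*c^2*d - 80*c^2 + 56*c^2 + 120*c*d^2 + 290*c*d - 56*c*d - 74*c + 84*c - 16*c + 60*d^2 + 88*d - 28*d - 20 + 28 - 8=-24*c^3 + c^2*(228*d - 24) + c*(120*d^2 + 234*d - 6) + 60*d^2 + 60*d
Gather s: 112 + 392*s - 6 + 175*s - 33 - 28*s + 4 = 539*s + 77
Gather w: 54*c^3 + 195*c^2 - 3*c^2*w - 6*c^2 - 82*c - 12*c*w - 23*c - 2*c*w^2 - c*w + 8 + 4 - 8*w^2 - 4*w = 54*c^3 + 189*c^2 - 105*c + w^2*(-2*c - 8) + w*(-3*c^2 - 13*c - 4) + 12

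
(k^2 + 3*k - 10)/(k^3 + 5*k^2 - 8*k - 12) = (k + 5)/(k^2 + 7*k + 6)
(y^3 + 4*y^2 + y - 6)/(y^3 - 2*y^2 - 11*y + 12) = (y + 2)/(y - 4)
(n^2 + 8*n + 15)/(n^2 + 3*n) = (n + 5)/n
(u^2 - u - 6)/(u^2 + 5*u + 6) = (u - 3)/(u + 3)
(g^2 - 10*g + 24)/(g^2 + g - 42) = (g - 4)/(g + 7)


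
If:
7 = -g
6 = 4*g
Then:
No Solution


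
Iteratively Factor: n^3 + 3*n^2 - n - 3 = (n + 3)*(n^2 - 1) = (n - 1)*(n + 3)*(n + 1)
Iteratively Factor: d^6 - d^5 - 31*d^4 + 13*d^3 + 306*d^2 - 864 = (d - 4)*(d^5 + 3*d^4 - 19*d^3 - 63*d^2 + 54*d + 216) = (d - 4)*(d + 3)*(d^4 - 19*d^2 - 6*d + 72) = (d - 4)*(d + 3)^2*(d^3 - 3*d^2 - 10*d + 24) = (d - 4)*(d - 2)*(d + 3)^2*(d^2 - d - 12) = (d - 4)*(d - 2)*(d + 3)^3*(d - 4)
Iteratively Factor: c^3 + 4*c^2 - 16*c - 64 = (c + 4)*(c^2 - 16) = (c - 4)*(c + 4)*(c + 4)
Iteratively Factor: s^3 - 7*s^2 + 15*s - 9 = (s - 1)*(s^2 - 6*s + 9) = (s - 3)*(s - 1)*(s - 3)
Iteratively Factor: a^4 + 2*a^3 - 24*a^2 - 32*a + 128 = (a - 4)*(a^3 + 6*a^2 - 32) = (a - 4)*(a + 4)*(a^2 + 2*a - 8) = (a - 4)*(a - 2)*(a + 4)*(a + 4)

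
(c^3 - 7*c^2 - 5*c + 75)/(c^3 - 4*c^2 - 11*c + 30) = (c - 5)/(c - 2)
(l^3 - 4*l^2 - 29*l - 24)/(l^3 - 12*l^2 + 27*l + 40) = (l + 3)/(l - 5)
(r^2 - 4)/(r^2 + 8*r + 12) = (r - 2)/(r + 6)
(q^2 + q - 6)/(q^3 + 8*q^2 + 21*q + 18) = (q - 2)/(q^2 + 5*q + 6)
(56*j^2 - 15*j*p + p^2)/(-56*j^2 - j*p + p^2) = (-7*j + p)/(7*j + p)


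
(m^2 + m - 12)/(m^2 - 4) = (m^2 + m - 12)/(m^2 - 4)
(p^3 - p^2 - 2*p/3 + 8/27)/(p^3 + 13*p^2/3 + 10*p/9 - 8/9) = (p - 4/3)/(p + 4)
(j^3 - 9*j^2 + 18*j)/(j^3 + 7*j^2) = (j^2 - 9*j + 18)/(j*(j + 7))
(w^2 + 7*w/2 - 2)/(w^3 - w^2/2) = (w + 4)/w^2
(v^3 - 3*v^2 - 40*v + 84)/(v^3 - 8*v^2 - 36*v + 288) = (v^2 - 9*v + 14)/(v^2 - 14*v + 48)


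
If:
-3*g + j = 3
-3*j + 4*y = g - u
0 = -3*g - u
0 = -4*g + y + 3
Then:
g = 7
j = 24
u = -21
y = 25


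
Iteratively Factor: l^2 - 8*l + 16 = (l - 4)*(l - 4)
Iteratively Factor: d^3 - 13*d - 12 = (d + 3)*(d^2 - 3*d - 4) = (d + 1)*(d + 3)*(d - 4)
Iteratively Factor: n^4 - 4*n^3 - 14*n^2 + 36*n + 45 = (n - 3)*(n^3 - n^2 - 17*n - 15) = (n - 3)*(n + 1)*(n^2 - 2*n - 15) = (n - 5)*(n - 3)*(n + 1)*(n + 3)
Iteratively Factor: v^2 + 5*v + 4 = (v + 4)*(v + 1)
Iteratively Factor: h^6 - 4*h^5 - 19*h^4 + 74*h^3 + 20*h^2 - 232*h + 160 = (h - 5)*(h^5 + h^4 - 14*h^3 + 4*h^2 + 40*h - 32) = (h - 5)*(h + 2)*(h^4 - h^3 - 12*h^2 + 28*h - 16) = (h - 5)*(h - 2)*(h + 2)*(h^3 + h^2 - 10*h + 8) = (h - 5)*(h - 2)*(h + 2)*(h + 4)*(h^2 - 3*h + 2) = (h - 5)*(h - 2)^2*(h + 2)*(h + 4)*(h - 1)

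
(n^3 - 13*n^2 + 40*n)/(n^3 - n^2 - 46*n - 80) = n*(n - 5)/(n^2 + 7*n + 10)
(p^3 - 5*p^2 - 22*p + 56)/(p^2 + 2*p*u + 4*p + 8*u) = (p^2 - 9*p + 14)/(p + 2*u)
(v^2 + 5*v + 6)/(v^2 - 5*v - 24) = (v + 2)/(v - 8)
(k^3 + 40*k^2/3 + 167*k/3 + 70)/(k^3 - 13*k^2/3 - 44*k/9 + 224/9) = 3*(k^2 + 11*k + 30)/(3*k^2 - 20*k + 32)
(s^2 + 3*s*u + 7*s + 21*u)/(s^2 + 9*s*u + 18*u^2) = (s + 7)/(s + 6*u)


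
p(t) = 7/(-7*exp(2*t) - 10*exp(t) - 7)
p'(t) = 7*(14*exp(2*t) + 10*exp(t))/(-7*exp(2*t) - 10*exp(t) - 7)^2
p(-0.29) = -0.38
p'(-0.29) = 0.32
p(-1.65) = -0.76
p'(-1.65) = 0.20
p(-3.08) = -0.94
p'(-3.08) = 0.06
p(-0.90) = -0.57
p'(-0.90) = 0.30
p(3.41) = -0.00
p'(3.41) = 0.00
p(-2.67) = -0.91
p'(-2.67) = 0.09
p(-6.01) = -1.00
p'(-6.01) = 0.00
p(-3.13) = -0.94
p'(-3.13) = 0.06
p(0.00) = -0.29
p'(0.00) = 0.29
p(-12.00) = -1.00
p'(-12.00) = 0.00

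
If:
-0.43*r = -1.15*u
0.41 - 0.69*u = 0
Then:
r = 1.59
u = 0.59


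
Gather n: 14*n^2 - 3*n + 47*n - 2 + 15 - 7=14*n^2 + 44*n + 6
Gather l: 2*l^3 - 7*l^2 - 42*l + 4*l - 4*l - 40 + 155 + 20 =2*l^3 - 7*l^2 - 42*l + 135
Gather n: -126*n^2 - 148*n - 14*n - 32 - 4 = -126*n^2 - 162*n - 36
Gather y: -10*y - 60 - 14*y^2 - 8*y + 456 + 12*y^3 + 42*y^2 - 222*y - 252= 12*y^3 + 28*y^2 - 240*y + 144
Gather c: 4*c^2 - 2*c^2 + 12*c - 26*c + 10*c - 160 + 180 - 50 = 2*c^2 - 4*c - 30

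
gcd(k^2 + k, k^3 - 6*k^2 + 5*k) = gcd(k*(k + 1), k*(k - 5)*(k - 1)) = k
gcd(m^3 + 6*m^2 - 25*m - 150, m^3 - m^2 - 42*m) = m + 6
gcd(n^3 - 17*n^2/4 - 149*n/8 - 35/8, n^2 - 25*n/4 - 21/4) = n - 7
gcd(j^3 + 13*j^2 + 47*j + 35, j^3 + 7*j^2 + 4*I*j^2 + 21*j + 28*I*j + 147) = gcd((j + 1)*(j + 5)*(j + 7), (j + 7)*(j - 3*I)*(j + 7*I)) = j + 7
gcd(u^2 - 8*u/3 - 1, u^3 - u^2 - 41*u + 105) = u - 3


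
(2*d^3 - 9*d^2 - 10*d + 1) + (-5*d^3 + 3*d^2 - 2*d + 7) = -3*d^3 - 6*d^2 - 12*d + 8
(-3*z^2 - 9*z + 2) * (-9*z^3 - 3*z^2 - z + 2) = 27*z^5 + 90*z^4 + 12*z^3 - 3*z^2 - 20*z + 4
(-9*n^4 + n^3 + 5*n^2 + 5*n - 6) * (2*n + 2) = -18*n^5 - 16*n^4 + 12*n^3 + 20*n^2 - 2*n - 12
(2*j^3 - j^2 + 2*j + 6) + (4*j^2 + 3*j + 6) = 2*j^3 + 3*j^2 + 5*j + 12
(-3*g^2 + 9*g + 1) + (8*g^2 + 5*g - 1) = 5*g^2 + 14*g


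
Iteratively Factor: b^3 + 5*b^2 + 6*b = (b + 2)*(b^2 + 3*b) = (b + 2)*(b + 3)*(b)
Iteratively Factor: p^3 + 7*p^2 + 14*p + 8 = (p + 4)*(p^2 + 3*p + 2) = (p + 2)*(p + 4)*(p + 1)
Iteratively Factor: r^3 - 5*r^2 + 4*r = (r)*(r^2 - 5*r + 4) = r*(r - 1)*(r - 4)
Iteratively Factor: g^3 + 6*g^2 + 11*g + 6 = (g + 2)*(g^2 + 4*g + 3) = (g + 2)*(g + 3)*(g + 1)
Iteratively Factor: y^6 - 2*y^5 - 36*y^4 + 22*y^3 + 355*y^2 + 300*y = (y + 3)*(y^5 - 5*y^4 - 21*y^3 + 85*y^2 + 100*y) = (y + 1)*(y + 3)*(y^4 - 6*y^3 - 15*y^2 + 100*y) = y*(y + 1)*(y + 3)*(y^3 - 6*y^2 - 15*y + 100) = y*(y + 1)*(y + 3)*(y + 4)*(y^2 - 10*y + 25) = y*(y - 5)*(y + 1)*(y + 3)*(y + 4)*(y - 5)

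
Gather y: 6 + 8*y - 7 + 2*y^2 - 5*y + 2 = 2*y^2 + 3*y + 1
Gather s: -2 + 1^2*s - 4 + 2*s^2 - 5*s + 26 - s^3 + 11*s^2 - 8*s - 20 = -s^3 + 13*s^2 - 12*s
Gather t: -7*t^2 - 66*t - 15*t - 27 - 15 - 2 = -7*t^2 - 81*t - 44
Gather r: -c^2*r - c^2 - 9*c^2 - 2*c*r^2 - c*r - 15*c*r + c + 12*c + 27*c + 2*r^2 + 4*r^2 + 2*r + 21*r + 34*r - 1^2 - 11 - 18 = -10*c^2 + 40*c + r^2*(6 - 2*c) + r*(-c^2 - 16*c + 57) - 30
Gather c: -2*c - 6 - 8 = -2*c - 14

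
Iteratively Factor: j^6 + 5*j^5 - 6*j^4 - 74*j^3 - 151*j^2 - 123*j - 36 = (j + 1)*(j^5 + 4*j^4 - 10*j^3 - 64*j^2 - 87*j - 36) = (j - 4)*(j + 1)*(j^4 + 8*j^3 + 22*j^2 + 24*j + 9) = (j - 4)*(j + 1)^2*(j^3 + 7*j^2 + 15*j + 9) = (j - 4)*(j + 1)^2*(j + 3)*(j^2 + 4*j + 3) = (j - 4)*(j + 1)^3*(j + 3)*(j + 3)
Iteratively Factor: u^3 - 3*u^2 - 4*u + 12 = (u + 2)*(u^2 - 5*u + 6) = (u - 2)*(u + 2)*(u - 3)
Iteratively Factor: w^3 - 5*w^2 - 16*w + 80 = (w - 5)*(w^2 - 16) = (w - 5)*(w + 4)*(w - 4)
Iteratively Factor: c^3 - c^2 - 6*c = (c + 2)*(c^2 - 3*c) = c*(c + 2)*(c - 3)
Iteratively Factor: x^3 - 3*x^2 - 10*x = (x)*(x^2 - 3*x - 10) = x*(x + 2)*(x - 5)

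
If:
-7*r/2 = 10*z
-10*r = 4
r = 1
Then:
No Solution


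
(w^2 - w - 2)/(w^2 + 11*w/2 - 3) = 2*(w^2 - w - 2)/(2*w^2 + 11*w - 6)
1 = 1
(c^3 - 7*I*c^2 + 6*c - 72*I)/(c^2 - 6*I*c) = c - I + 12/c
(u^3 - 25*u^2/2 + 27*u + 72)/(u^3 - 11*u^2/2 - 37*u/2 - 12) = (u - 6)/(u + 1)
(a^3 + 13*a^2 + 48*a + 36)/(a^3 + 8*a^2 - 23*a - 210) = (a^2 + 7*a + 6)/(a^2 + 2*a - 35)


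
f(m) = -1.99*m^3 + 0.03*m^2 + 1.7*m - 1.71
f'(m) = -5.97*m^2 + 0.06*m + 1.7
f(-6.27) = 479.33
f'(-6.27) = -233.37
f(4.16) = -137.38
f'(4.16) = -101.36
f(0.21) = -1.37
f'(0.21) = 1.45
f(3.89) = -111.78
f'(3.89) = -88.41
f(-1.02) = -1.30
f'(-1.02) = -4.57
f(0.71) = -1.20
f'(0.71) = -1.27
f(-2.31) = 19.05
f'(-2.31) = -30.30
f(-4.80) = 210.90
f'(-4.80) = -136.14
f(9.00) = -1434.69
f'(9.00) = -481.33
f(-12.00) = 3420.93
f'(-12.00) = -858.70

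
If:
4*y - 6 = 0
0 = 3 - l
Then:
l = 3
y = 3/2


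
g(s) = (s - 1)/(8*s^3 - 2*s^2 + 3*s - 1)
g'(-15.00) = 0.00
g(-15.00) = 0.00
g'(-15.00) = 0.00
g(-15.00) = 0.00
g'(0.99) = 0.13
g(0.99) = -0.00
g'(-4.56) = 0.00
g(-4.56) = 0.01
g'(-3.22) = 0.01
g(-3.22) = 0.01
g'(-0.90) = 0.31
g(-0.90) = 0.17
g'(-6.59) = 0.00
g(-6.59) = 0.00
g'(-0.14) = 1.42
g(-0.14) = 0.77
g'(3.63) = -0.00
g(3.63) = 0.01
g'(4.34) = -0.00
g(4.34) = 0.01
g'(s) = (s - 1)*(-24*s^2 + 4*s - 3)/(8*s^3 - 2*s^2 + 3*s - 1)^2 + 1/(8*s^3 - 2*s^2 + 3*s - 1)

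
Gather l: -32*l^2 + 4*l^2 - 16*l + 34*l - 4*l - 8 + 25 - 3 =-28*l^2 + 14*l + 14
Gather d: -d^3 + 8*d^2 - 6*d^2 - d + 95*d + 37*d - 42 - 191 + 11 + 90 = -d^3 + 2*d^2 + 131*d - 132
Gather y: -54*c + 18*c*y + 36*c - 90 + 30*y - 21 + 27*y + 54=-18*c + y*(18*c + 57) - 57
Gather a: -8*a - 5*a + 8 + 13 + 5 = 26 - 13*a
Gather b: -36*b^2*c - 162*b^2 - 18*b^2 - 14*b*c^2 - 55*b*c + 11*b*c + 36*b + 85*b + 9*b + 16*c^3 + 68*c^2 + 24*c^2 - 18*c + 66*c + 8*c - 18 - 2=b^2*(-36*c - 180) + b*(-14*c^2 - 44*c + 130) + 16*c^3 + 92*c^2 + 56*c - 20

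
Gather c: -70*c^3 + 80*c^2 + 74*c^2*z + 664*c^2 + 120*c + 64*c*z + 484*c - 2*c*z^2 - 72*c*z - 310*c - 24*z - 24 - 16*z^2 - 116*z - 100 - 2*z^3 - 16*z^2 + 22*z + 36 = -70*c^3 + c^2*(74*z + 744) + c*(-2*z^2 - 8*z + 294) - 2*z^3 - 32*z^2 - 118*z - 88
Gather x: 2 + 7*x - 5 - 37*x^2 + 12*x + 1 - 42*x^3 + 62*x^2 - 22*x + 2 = -42*x^3 + 25*x^2 - 3*x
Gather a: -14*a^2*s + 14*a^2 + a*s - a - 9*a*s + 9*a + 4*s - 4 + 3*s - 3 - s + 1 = a^2*(14 - 14*s) + a*(8 - 8*s) + 6*s - 6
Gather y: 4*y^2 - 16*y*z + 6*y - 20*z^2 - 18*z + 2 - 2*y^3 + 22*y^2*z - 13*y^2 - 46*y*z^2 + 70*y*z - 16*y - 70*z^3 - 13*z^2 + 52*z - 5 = -2*y^3 + y^2*(22*z - 9) + y*(-46*z^2 + 54*z - 10) - 70*z^3 - 33*z^2 + 34*z - 3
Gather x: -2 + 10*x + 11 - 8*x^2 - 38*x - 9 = -8*x^2 - 28*x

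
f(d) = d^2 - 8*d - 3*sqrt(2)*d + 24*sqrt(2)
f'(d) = 2*d - 8 - 3*sqrt(2)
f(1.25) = 20.20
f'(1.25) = -9.74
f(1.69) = 16.11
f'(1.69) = -8.86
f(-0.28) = 37.45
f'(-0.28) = -12.80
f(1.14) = 21.28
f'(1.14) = -9.96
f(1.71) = 15.93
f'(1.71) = -8.82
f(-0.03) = 34.31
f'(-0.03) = -12.30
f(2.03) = 13.21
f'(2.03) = -8.18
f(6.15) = -3.53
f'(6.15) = 0.06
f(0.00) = 33.94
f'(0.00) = -12.24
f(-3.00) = 79.67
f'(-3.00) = -18.24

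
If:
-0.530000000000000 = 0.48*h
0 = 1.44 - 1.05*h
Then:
No Solution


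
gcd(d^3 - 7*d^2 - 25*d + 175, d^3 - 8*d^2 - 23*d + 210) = d^2 - 2*d - 35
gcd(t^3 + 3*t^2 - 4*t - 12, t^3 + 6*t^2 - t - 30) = t^2 + t - 6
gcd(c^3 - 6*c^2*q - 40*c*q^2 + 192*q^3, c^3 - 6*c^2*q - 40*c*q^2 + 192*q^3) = c^3 - 6*c^2*q - 40*c*q^2 + 192*q^3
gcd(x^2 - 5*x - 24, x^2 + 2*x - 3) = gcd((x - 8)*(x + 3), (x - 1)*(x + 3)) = x + 3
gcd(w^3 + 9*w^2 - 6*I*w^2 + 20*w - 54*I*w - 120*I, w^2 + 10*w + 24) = w + 4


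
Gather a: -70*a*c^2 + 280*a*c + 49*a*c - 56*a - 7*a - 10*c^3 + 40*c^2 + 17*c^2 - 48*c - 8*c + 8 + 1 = a*(-70*c^2 + 329*c - 63) - 10*c^3 + 57*c^2 - 56*c + 9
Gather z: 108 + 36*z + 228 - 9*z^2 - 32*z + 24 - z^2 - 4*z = 360 - 10*z^2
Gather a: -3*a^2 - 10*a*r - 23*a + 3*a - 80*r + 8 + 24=-3*a^2 + a*(-10*r - 20) - 80*r + 32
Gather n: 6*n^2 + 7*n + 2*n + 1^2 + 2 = 6*n^2 + 9*n + 3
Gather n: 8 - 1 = 7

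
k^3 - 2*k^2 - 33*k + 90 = (k - 5)*(k - 3)*(k + 6)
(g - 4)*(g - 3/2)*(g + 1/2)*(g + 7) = g^4 + 2*g^3 - 127*g^2/4 + 103*g/4 + 21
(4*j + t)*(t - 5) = 4*j*t - 20*j + t^2 - 5*t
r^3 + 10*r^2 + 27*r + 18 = (r + 1)*(r + 3)*(r + 6)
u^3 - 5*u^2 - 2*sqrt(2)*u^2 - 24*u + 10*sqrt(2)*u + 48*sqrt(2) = (u - 8)*(u + 3)*(u - 2*sqrt(2))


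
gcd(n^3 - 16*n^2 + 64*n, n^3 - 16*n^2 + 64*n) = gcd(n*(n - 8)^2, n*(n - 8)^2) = n^3 - 16*n^2 + 64*n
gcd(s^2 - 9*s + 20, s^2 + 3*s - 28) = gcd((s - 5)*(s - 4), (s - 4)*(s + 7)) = s - 4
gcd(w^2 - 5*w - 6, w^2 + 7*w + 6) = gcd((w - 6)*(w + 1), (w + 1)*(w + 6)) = w + 1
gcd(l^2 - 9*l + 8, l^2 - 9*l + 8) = l^2 - 9*l + 8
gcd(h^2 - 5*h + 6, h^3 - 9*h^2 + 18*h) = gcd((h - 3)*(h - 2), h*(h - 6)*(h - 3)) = h - 3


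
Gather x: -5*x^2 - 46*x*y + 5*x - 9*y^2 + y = -5*x^2 + x*(5 - 46*y) - 9*y^2 + y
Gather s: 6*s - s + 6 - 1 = 5*s + 5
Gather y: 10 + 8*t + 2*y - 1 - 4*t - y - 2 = 4*t + y + 7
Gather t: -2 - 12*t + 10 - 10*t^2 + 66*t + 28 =-10*t^2 + 54*t + 36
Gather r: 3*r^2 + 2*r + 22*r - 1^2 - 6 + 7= 3*r^2 + 24*r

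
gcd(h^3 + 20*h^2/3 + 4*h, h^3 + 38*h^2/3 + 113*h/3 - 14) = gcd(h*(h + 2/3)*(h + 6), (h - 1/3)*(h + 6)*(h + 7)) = h + 6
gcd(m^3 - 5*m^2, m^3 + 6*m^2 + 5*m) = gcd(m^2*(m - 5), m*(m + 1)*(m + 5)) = m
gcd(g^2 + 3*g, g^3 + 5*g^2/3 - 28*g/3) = g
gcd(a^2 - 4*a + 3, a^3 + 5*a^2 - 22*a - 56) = 1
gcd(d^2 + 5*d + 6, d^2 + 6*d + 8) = d + 2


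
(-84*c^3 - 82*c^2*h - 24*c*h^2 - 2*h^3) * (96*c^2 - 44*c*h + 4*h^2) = -8064*c^5 - 4176*c^4*h + 968*c^3*h^2 + 536*c^2*h^3 - 8*c*h^4 - 8*h^5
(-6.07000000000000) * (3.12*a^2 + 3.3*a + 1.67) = -18.9384*a^2 - 20.031*a - 10.1369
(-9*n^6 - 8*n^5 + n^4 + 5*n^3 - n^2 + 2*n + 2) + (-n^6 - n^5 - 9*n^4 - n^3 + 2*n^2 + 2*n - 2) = -10*n^6 - 9*n^5 - 8*n^4 + 4*n^3 + n^2 + 4*n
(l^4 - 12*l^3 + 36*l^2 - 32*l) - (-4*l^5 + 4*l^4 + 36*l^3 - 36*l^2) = 4*l^5 - 3*l^4 - 48*l^3 + 72*l^2 - 32*l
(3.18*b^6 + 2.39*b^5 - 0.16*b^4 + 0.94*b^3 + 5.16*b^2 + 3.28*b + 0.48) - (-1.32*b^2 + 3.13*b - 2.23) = 3.18*b^6 + 2.39*b^5 - 0.16*b^4 + 0.94*b^3 + 6.48*b^2 + 0.15*b + 2.71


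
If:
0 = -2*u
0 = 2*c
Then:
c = 0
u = 0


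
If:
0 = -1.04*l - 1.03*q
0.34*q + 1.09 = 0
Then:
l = 3.18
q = -3.21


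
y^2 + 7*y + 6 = (y + 1)*(y + 6)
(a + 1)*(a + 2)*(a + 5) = a^3 + 8*a^2 + 17*a + 10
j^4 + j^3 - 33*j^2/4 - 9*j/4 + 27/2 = (j - 2)*(j - 3/2)*(j + 3/2)*(j + 3)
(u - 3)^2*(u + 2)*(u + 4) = u^4 - 19*u^2 + 6*u + 72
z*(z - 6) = z^2 - 6*z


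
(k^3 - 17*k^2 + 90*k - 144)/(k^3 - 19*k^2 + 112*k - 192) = (k - 6)/(k - 8)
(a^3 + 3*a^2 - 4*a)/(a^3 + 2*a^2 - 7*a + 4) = a/(a - 1)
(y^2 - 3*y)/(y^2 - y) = (y - 3)/(y - 1)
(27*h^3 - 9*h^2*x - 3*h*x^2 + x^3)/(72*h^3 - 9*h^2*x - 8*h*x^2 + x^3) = (-3*h + x)/(-8*h + x)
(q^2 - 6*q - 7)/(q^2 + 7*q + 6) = (q - 7)/(q + 6)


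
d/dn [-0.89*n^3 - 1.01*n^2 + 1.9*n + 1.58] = -2.67*n^2 - 2.02*n + 1.9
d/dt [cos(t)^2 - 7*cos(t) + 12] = (7 - 2*cos(t))*sin(t)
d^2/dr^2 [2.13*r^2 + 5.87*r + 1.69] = 4.26000000000000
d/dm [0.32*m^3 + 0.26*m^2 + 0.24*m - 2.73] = 0.96*m^2 + 0.52*m + 0.24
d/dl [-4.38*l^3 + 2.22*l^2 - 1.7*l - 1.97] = -13.14*l^2 + 4.44*l - 1.7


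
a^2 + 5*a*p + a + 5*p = (a + 1)*(a + 5*p)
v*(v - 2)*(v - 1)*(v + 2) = v^4 - v^3 - 4*v^2 + 4*v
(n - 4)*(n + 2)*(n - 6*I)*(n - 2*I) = n^4 - 2*n^3 - 8*I*n^3 - 20*n^2 + 16*I*n^2 + 24*n + 64*I*n + 96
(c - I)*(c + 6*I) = c^2 + 5*I*c + 6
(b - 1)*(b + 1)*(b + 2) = b^3 + 2*b^2 - b - 2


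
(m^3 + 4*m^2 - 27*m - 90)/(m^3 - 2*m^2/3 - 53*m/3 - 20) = 3*(m + 6)/(3*m + 4)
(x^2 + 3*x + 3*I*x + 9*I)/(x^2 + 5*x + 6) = (x + 3*I)/(x + 2)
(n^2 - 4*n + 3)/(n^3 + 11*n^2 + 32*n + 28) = (n^2 - 4*n + 3)/(n^3 + 11*n^2 + 32*n + 28)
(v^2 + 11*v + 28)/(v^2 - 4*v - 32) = (v + 7)/(v - 8)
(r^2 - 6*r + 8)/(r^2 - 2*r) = (r - 4)/r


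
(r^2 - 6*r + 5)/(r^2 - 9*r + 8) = (r - 5)/(r - 8)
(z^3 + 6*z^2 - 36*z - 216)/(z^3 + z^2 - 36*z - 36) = (z + 6)/(z + 1)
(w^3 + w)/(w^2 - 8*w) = (w^2 + 1)/(w - 8)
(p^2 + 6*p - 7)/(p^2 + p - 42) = (p - 1)/(p - 6)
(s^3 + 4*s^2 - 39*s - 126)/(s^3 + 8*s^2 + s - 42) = (s - 6)/(s - 2)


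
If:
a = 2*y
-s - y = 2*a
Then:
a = 2*y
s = -5*y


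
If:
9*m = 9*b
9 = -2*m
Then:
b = -9/2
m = -9/2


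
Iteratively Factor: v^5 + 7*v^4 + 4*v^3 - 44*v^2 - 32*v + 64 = (v - 2)*(v^4 + 9*v^3 + 22*v^2 - 32) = (v - 2)*(v - 1)*(v^3 + 10*v^2 + 32*v + 32) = (v - 2)*(v - 1)*(v + 4)*(v^2 + 6*v + 8) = (v - 2)*(v - 1)*(v + 2)*(v + 4)*(v + 4)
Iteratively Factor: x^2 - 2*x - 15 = (x + 3)*(x - 5)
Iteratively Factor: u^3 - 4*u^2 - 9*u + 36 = (u + 3)*(u^2 - 7*u + 12) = (u - 3)*(u + 3)*(u - 4)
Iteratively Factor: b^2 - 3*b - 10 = (b + 2)*(b - 5)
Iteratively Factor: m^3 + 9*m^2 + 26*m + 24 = (m + 4)*(m^2 + 5*m + 6) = (m + 2)*(m + 4)*(m + 3)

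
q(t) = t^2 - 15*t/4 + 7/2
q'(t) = 2*t - 15/4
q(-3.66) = 30.62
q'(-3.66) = -11.07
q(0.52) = 1.82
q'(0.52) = -2.71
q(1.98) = -0.00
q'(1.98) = 0.21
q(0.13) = 3.03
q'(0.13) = -3.49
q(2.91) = 1.06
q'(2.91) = 2.07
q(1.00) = 0.75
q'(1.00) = -1.75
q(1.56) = 0.08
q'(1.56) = -0.63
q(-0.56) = 5.91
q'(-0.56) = -4.87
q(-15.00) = 284.75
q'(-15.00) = -33.75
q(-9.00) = 118.25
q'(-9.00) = -21.75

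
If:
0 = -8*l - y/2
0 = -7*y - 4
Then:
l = 1/28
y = -4/7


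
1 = 1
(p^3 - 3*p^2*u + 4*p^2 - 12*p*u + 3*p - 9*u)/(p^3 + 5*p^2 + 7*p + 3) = (p - 3*u)/(p + 1)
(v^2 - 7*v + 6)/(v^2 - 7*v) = (v^2 - 7*v + 6)/(v*(v - 7))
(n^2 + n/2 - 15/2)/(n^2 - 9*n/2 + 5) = (n + 3)/(n - 2)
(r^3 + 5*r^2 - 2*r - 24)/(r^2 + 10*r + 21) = (r^2 + 2*r - 8)/(r + 7)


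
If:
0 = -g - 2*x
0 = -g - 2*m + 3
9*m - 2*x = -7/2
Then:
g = 34/7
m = -13/14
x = -17/7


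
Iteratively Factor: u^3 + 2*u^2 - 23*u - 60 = (u + 3)*(u^2 - u - 20) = (u + 3)*(u + 4)*(u - 5)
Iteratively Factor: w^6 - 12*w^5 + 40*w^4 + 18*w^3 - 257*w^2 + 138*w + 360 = (w - 5)*(w^5 - 7*w^4 + 5*w^3 + 43*w^2 - 42*w - 72) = (w - 5)*(w - 4)*(w^4 - 3*w^3 - 7*w^2 + 15*w + 18) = (w - 5)*(w - 4)*(w - 3)*(w^3 - 7*w - 6) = (w - 5)*(w - 4)*(w - 3)^2*(w^2 + 3*w + 2) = (w - 5)*(w - 4)*(w - 3)^2*(w + 1)*(w + 2)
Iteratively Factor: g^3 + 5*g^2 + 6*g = (g + 2)*(g^2 + 3*g) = (g + 2)*(g + 3)*(g)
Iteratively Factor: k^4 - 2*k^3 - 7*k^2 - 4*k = (k + 1)*(k^3 - 3*k^2 - 4*k) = (k - 4)*(k + 1)*(k^2 + k) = (k - 4)*(k + 1)^2*(k)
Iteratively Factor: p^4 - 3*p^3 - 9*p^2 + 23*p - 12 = (p + 3)*(p^3 - 6*p^2 + 9*p - 4) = (p - 1)*(p + 3)*(p^2 - 5*p + 4) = (p - 1)^2*(p + 3)*(p - 4)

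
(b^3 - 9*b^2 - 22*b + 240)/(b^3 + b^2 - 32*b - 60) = (b - 8)/(b + 2)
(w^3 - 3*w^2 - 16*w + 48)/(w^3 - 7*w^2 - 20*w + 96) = (w - 4)/(w - 8)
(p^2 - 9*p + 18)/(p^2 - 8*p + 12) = (p - 3)/(p - 2)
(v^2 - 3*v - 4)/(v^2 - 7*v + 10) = (v^2 - 3*v - 4)/(v^2 - 7*v + 10)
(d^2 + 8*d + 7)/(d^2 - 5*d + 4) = (d^2 + 8*d + 7)/(d^2 - 5*d + 4)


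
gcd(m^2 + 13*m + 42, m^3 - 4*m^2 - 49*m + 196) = m + 7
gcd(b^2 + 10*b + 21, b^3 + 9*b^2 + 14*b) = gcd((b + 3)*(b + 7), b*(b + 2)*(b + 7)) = b + 7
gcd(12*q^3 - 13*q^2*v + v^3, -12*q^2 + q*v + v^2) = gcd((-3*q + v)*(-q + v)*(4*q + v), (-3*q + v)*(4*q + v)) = 12*q^2 - q*v - v^2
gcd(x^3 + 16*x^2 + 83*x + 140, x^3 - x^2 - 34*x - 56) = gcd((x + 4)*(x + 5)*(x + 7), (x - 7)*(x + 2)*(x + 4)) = x + 4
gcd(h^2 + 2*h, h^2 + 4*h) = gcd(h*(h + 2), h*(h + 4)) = h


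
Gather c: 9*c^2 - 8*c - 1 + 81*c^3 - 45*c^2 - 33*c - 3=81*c^3 - 36*c^2 - 41*c - 4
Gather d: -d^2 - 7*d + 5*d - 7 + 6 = -d^2 - 2*d - 1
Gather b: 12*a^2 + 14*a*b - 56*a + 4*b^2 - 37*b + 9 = 12*a^2 - 56*a + 4*b^2 + b*(14*a - 37) + 9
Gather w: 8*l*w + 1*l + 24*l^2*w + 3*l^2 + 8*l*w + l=3*l^2 + 2*l + w*(24*l^2 + 16*l)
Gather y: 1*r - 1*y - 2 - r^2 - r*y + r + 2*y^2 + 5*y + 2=-r^2 + 2*r + 2*y^2 + y*(4 - r)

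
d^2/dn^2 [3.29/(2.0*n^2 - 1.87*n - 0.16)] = (26.32*n^2 - 24.6092*n - 3.29*(4.0*n - 1.87)*(8.0*n - 3.74) - 2.1056)/(-2.0*n^2 + 1.87*n + 0.16)^3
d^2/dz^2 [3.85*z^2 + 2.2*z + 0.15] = 7.70000000000000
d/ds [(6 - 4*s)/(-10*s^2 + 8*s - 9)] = 4*(-10*s^2 + 30*s - 3)/(100*s^4 - 160*s^3 + 244*s^2 - 144*s + 81)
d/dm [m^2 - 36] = 2*m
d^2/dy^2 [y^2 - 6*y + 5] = 2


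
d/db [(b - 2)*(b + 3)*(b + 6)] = b*(3*b + 14)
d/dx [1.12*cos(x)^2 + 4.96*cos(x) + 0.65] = -(2.24*cos(x) + 4.96)*sin(x)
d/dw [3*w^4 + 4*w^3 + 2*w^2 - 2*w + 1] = 12*w^3 + 12*w^2 + 4*w - 2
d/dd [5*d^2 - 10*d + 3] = 10*d - 10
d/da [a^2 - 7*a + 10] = 2*a - 7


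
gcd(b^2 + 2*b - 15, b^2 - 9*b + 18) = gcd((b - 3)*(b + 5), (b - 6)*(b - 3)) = b - 3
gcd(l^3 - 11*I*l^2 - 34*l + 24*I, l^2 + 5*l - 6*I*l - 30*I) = l - 6*I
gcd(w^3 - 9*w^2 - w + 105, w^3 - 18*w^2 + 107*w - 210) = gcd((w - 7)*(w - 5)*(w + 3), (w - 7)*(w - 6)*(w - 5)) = w^2 - 12*w + 35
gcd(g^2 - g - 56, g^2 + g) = 1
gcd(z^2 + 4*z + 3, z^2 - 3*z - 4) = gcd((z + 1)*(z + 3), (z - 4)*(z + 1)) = z + 1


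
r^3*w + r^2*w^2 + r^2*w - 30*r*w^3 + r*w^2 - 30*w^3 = (r - 5*w)*(r + 6*w)*(r*w + w)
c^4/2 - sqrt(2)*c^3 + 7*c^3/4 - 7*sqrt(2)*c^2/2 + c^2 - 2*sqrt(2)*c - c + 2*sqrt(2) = (c/2 + 1)*(c - 1/2)*(c + 2)*(c - 2*sqrt(2))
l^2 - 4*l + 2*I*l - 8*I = (l - 4)*(l + 2*I)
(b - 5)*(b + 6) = b^2 + b - 30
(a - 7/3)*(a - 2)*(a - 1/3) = a^3 - 14*a^2/3 + 55*a/9 - 14/9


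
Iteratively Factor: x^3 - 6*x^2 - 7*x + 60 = (x - 4)*(x^2 - 2*x - 15) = (x - 5)*(x - 4)*(x + 3)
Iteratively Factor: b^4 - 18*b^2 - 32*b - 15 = (b + 1)*(b^3 - b^2 - 17*b - 15) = (b + 1)*(b + 3)*(b^2 - 4*b - 5) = (b - 5)*(b + 1)*(b + 3)*(b + 1)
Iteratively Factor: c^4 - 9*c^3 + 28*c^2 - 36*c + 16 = (c - 2)*(c^3 - 7*c^2 + 14*c - 8) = (c - 2)^2*(c^2 - 5*c + 4) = (c - 4)*(c - 2)^2*(c - 1)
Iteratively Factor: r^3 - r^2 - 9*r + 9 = (r + 3)*(r^2 - 4*r + 3) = (r - 1)*(r + 3)*(r - 3)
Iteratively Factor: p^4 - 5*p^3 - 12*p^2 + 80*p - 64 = (p + 4)*(p^3 - 9*p^2 + 24*p - 16) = (p - 4)*(p + 4)*(p^2 - 5*p + 4) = (p - 4)^2*(p + 4)*(p - 1)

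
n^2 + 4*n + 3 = (n + 1)*(n + 3)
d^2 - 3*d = d*(d - 3)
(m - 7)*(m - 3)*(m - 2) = m^3 - 12*m^2 + 41*m - 42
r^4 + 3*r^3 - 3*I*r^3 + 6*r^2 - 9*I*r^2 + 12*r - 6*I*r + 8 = (r + 1)*(r + 2)*(r - 4*I)*(r + I)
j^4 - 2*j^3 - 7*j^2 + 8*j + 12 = (j - 3)*(j - 2)*(j + 1)*(j + 2)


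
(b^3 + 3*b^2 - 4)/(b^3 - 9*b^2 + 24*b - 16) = (b^2 + 4*b + 4)/(b^2 - 8*b + 16)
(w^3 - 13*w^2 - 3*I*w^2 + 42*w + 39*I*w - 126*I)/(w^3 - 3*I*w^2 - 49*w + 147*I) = (w - 6)/(w + 7)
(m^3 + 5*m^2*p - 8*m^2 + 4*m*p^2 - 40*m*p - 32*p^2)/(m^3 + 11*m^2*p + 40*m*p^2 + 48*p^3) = (m^2 + m*p - 8*m - 8*p)/(m^2 + 7*m*p + 12*p^2)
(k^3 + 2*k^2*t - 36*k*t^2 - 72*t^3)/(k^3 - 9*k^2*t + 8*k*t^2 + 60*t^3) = (-k - 6*t)/(-k + 5*t)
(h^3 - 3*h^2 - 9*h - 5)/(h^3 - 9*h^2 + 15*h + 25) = (h + 1)/(h - 5)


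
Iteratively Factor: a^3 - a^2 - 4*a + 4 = (a + 2)*(a^2 - 3*a + 2) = (a - 2)*(a + 2)*(a - 1)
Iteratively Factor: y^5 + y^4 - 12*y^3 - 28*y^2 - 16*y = (y + 2)*(y^4 - y^3 - 10*y^2 - 8*y) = (y + 2)^2*(y^3 - 3*y^2 - 4*y) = (y + 1)*(y + 2)^2*(y^2 - 4*y) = (y - 4)*(y + 1)*(y + 2)^2*(y)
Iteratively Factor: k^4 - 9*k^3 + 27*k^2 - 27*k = (k - 3)*(k^3 - 6*k^2 + 9*k) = (k - 3)^2*(k^2 - 3*k) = (k - 3)^3*(k)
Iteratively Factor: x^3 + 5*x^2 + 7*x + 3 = (x + 1)*(x^2 + 4*x + 3) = (x + 1)^2*(x + 3)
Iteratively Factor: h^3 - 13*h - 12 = (h - 4)*(h^2 + 4*h + 3) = (h - 4)*(h + 1)*(h + 3)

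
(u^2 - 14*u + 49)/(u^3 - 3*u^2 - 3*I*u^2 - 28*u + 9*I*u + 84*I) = (u - 7)/(u^2 + u*(4 - 3*I) - 12*I)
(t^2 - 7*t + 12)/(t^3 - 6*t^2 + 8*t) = (t - 3)/(t*(t - 2))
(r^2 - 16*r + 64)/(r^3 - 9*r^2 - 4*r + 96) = (r - 8)/(r^2 - r - 12)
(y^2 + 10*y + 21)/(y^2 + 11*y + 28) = (y + 3)/(y + 4)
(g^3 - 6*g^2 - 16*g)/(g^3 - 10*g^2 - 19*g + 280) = g*(g + 2)/(g^2 - 2*g - 35)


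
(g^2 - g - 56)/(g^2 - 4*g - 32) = (g + 7)/(g + 4)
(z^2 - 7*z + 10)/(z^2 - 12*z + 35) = (z - 2)/(z - 7)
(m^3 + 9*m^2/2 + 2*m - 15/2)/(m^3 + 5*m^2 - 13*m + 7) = (2*m^2 + 11*m + 15)/(2*(m^2 + 6*m - 7))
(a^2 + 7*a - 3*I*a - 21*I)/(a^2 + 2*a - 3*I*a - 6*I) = (a + 7)/(a + 2)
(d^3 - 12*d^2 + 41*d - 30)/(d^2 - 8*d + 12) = (d^2 - 6*d + 5)/(d - 2)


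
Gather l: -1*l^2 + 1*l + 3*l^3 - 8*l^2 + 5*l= 3*l^3 - 9*l^2 + 6*l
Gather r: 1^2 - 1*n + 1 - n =2 - 2*n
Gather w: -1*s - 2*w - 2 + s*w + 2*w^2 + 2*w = s*w - s + 2*w^2 - 2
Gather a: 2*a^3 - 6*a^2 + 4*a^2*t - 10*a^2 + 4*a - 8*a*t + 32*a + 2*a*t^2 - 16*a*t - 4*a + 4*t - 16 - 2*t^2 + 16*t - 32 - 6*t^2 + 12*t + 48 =2*a^3 + a^2*(4*t - 16) + a*(2*t^2 - 24*t + 32) - 8*t^2 + 32*t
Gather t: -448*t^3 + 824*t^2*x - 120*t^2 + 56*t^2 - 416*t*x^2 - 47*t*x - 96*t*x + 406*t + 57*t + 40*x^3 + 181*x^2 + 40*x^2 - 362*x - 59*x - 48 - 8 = -448*t^3 + t^2*(824*x - 64) + t*(-416*x^2 - 143*x + 463) + 40*x^3 + 221*x^2 - 421*x - 56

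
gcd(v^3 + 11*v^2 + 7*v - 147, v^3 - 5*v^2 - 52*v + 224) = v + 7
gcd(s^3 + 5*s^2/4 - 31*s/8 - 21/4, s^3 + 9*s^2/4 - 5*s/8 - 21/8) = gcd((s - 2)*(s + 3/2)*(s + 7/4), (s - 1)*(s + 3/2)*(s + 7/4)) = s^2 + 13*s/4 + 21/8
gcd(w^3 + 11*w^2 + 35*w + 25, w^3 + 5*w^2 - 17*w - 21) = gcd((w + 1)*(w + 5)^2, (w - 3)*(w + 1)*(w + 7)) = w + 1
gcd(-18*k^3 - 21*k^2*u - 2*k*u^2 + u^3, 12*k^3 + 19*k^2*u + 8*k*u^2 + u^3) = 3*k^2 + 4*k*u + u^2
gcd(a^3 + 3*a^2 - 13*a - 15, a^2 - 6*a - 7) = a + 1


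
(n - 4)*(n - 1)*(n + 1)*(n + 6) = n^4 + 2*n^3 - 25*n^2 - 2*n + 24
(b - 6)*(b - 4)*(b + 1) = b^3 - 9*b^2 + 14*b + 24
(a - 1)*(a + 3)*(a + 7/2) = a^3 + 11*a^2/2 + 4*a - 21/2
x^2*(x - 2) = x^3 - 2*x^2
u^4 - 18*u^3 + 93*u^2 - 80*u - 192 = (u - 8)^2*(u - 3)*(u + 1)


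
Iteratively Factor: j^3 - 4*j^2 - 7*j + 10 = (j - 1)*(j^2 - 3*j - 10) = (j - 5)*(j - 1)*(j + 2)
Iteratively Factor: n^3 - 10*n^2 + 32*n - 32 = (n - 4)*(n^2 - 6*n + 8) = (n - 4)^2*(n - 2)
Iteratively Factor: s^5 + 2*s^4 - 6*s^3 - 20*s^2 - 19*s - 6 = (s + 1)*(s^4 + s^3 - 7*s^2 - 13*s - 6) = (s + 1)*(s + 2)*(s^3 - s^2 - 5*s - 3) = (s + 1)^2*(s + 2)*(s^2 - 2*s - 3) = (s - 3)*(s + 1)^2*(s + 2)*(s + 1)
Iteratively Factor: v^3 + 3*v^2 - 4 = (v + 2)*(v^2 + v - 2) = (v + 2)^2*(v - 1)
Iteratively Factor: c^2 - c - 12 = (c + 3)*(c - 4)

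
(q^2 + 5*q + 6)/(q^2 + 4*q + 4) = (q + 3)/(q + 2)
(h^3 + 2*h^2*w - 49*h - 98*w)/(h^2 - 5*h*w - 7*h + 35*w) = (-h^2 - 2*h*w - 7*h - 14*w)/(-h + 5*w)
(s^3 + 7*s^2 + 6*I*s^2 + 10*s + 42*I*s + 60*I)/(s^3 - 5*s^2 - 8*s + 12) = (s^2 + s*(5 + 6*I) + 30*I)/(s^2 - 7*s + 6)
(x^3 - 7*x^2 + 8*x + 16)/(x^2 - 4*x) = x - 3 - 4/x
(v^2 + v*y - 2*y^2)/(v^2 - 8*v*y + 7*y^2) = (-v - 2*y)/(-v + 7*y)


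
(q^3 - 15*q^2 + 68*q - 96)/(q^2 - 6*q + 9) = (q^2 - 12*q + 32)/(q - 3)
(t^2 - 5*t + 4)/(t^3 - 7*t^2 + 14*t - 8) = 1/(t - 2)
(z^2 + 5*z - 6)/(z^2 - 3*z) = (z^2 + 5*z - 6)/(z*(z - 3))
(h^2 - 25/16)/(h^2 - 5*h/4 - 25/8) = (4*h - 5)/(2*(2*h - 5))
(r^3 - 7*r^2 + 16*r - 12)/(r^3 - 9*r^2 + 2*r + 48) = (r^2 - 4*r + 4)/(r^2 - 6*r - 16)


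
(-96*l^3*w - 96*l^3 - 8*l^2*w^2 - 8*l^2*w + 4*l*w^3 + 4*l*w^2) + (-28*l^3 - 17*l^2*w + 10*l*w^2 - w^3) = -96*l^3*w - 124*l^3 - 8*l^2*w^2 - 25*l^2*w + 4*l*w^3 + 14*l*w^2 - w^3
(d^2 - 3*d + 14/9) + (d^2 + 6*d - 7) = 2*d^2 + 3*d - 49/9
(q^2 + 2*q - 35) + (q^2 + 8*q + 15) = 2*q^2 + 10*q - 20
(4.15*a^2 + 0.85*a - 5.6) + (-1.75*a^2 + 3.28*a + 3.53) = 2.4*a^2 + 4.13*a - 2.07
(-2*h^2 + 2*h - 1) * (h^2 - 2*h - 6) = -2*h^4 + 6*h^3 + 7*h^2 - 10*h + 6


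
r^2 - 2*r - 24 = (r - 6)*(r + 4)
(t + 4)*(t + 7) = t^2 + 11*t + 28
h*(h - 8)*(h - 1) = h^3 - 9*h^2 + 8*h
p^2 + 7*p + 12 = (p + 3)*(p + 4)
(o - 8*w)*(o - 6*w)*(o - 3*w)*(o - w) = o^4 - 18*o^3*w + 107*o^2*w^2 - 234*o*w^3 + 144*w^4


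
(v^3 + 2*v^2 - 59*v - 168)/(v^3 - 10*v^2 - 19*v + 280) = (v^2 + 10*v + 21)/(v^2 - 2*v - 35)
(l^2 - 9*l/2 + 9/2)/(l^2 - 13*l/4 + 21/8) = 4*(l - 3)/(4*l - 7)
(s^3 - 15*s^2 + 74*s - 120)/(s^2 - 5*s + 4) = (s^2 - 11*s + 30)/(s - 1)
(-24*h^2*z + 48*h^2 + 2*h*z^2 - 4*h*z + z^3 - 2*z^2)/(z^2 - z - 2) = (-24*h^2 + 2*h*z + z^2)/(z + 1)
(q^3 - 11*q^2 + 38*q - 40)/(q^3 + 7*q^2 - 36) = (q^2 - 9*q + 20)/(q^2 + 9*q + 18)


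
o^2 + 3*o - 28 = (o - 4)*(o + 7)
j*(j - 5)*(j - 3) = j^3 - 8*j^2 + 15*j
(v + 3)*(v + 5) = v^2 + 8*v + 15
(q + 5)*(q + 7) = q^2 + 12*q + 35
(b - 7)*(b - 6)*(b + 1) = b^3 - 12*b^2 + 29*b + 42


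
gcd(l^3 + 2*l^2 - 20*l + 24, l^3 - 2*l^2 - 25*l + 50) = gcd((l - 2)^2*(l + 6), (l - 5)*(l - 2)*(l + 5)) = l - 2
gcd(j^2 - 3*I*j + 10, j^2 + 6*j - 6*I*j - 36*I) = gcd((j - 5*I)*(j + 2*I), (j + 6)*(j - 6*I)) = 1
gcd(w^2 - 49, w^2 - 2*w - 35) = w - 7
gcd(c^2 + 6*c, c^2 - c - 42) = c + 6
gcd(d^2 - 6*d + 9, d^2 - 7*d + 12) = d - 3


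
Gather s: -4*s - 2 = -4*s - 2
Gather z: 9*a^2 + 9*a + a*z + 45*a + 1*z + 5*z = 9*a^2 + 54*a + z*(a + 6)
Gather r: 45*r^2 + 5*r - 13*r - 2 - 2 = 45*r^2 - 8*r - 4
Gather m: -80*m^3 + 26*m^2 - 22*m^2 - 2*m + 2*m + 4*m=-80*m^3 + 4*m^2 + 4*m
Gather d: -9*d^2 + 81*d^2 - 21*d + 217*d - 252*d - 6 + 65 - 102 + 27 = 72*d^2 - 56*d - 16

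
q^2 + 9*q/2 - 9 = (q - 3/2)*(q + 6)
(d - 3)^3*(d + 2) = d^4 - 7*d^3 + 9*d^2 + 27*d - 54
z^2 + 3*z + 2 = (z + 1)*(z + 2)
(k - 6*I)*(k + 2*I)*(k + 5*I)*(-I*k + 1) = -I*k^4 + 2*k^3 - 31*I*k^2 + 92*k + 60*I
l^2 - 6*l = l*(l - 6)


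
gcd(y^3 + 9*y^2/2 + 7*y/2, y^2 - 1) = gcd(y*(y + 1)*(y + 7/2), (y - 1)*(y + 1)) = y + 1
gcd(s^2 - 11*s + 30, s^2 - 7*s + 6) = s - 6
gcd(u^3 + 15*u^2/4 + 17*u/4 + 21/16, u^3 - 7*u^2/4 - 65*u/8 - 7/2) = u^2 + 9*u/4 + 7/8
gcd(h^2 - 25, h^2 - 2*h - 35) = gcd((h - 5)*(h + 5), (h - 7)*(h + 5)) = h + 5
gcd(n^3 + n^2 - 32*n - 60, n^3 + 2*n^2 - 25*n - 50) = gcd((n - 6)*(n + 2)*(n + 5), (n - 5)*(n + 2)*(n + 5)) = n^2 + 7*n + 10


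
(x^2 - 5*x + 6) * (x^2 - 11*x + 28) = x^4 - 16*x^3 + 89*x^2 - 206*x + 168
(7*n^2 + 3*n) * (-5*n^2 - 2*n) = -35*n^4 - 29*n^3 - 6*n^2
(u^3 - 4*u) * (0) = 0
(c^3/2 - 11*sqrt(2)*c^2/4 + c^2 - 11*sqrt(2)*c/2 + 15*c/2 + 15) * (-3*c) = -3*c^4/2 - 3*c^3 + 33*sqrt(2)*c^3/4 - 45*c^2/2 + 33*sqrt(2)*c^2/2 - 45*c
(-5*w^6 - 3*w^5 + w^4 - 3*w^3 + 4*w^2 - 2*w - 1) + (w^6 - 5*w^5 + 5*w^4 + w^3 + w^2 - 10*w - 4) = -4*w^6 - 8*w^5 + 6*w^4 - 2*w^3 + 5*w^2 - 12*w - 5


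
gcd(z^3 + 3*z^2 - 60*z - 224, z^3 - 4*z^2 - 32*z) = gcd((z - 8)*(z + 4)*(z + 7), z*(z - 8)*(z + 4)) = z^2 - 4*z - 32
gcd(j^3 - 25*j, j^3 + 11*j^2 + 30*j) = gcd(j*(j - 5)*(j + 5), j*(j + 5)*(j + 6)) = j^2 + 5*j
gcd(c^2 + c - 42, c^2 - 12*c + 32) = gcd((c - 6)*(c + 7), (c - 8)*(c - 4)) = 1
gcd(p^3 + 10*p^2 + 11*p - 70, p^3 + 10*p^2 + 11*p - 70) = p^3 + 10*p^2 + 11*p - 70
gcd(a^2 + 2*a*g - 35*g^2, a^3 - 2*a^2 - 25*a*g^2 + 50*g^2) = a - 5*g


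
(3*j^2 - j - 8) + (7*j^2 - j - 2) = 10*j^2 - 2*j - 10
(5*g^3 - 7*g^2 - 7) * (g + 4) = 5*g^4 + 13*g^3 - 28*g^2 - 7*g - 28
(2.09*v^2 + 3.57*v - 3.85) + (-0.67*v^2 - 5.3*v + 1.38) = 1.42*v^2 - 1.73*v - 2.47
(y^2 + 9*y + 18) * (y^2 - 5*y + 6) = y^4 + 4*y^3 - 21*y^2 - 36*y + 108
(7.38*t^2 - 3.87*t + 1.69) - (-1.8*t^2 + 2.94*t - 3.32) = 9.18*t^2 - 6.81*t + 5.01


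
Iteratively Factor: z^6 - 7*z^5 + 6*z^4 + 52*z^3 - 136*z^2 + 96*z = (z - 2)*(z^5 - 5*z^4 - 4*z^3 + 44*z^2 - 48*z) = (z - 4)*(z - 2)*(z^4 - z^3 - 8*z^2 + 12*z) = (z - 4)*(z - 2)^2*(z^3 + z^2 - 6*z) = (z - 4)*(z - 2)^3*(z^2 + 3*z) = (z - 4)*(z - 2)^3*(z + 3)*(z)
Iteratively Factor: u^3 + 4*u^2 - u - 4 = (u + 1)*(u^2 + 3*u - 4) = (u - 1)*(u + 1)*(u + 4)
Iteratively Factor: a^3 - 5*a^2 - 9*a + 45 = (a - 5)*(a^2 - 9) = (a - 5)*(a + 3)*(a - 3)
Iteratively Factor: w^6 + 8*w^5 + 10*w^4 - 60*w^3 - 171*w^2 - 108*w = (w + 3)*(w^5 + 5*w^4 - 5*w^3 - 45*w^2 - 36*w) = w*(w + 3)*(w^4 + 5*w^3 - 5*w^2 - 45*w - 36) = w*(w + 3)^2*(w^3 + 2*w^2 - 11*w - 12) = w*(w + 3)^2*(w + 4)*(w^2 - 2*w - 3) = w*(w - 3)*(w + 3)^2*(w + 4)*(w + 1)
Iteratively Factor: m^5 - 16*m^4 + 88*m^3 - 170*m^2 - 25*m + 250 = (m - 5)*(m^4 - 11*m^3 + 33*m^2 - 5*m - 50) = (m - 5)^2*(m^3 - 6*m^2 + 3*m + 10) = (m - 5)^3*(m^2 - m - 2) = (m - 5)^3*(m + 1)*(m - 2)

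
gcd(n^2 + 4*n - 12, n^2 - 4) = n - 2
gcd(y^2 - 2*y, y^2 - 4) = y - 2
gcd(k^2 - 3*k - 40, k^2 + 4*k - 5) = k + 5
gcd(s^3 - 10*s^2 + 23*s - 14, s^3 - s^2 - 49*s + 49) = s^2 - 8*s + 7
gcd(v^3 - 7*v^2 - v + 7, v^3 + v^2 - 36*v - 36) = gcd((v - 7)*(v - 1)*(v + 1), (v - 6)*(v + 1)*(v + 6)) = v + 1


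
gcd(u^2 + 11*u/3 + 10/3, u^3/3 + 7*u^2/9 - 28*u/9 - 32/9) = 1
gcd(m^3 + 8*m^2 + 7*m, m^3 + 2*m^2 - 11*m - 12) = m + 1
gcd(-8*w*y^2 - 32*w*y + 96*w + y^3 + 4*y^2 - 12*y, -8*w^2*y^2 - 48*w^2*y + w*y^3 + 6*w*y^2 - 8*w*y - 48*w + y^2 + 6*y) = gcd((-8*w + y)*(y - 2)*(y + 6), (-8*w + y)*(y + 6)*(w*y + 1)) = -8*w*y - 48*w + y^2 + 6*y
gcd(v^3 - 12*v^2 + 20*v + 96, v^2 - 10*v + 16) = v - 8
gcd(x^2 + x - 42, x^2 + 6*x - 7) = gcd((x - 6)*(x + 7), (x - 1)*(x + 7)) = x + 7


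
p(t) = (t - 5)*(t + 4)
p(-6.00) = 22.00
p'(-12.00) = -25.00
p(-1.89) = -14.54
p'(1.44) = 1.88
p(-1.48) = -16.33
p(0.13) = -20.11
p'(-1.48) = -3.96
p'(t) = 2*t - 1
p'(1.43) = 1.86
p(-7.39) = 42.00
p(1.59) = -19.06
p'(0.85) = 0.70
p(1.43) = -19.39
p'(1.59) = 2.18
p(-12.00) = 136.00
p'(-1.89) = -4.78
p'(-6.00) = -13.00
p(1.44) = -19.37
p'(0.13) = -0.74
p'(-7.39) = -15.78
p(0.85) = -20.13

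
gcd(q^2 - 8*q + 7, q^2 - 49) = q - 7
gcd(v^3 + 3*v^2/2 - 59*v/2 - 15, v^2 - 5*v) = v - 5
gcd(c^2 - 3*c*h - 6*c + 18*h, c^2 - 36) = c - 6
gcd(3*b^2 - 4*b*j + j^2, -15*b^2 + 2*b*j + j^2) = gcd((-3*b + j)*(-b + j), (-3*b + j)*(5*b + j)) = 3*b - j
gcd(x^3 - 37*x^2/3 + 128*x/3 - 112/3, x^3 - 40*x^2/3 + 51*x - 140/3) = x^2 - 25*x/3 + 28/3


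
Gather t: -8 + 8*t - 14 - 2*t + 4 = 6*t - 18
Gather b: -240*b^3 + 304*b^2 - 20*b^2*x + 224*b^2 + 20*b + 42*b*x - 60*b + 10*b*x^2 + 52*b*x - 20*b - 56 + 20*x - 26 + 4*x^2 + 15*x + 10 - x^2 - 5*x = -240*b^3 + b^2*(528 - 20*x) + b*(10*x^2 + 94*x - 60) + 3*x^2 + 30*x - 72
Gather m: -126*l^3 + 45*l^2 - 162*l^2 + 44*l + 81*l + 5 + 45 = -126*l^3 - 117*l^2 + 125*l + 50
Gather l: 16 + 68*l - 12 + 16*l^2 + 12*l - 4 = 16*l^2 + 80*l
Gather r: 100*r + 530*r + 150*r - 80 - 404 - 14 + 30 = 780*r - 468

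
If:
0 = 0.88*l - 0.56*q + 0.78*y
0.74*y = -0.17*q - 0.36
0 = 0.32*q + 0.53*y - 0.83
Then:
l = 5.04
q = 5.49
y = -1.75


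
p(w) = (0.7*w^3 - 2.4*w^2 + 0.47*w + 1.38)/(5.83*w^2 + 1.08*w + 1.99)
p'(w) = (-11.66*w - 1.08)*(0.7*w^3 - 2.4*w^2 + 0.47*w + 1.38)/(5.83*w^2 + 1.08*w + 1.99)^2 + (2.1*w^2 - 4.8*w + 0.47)/(5.83*w^2 + 1.08*w + 1.99)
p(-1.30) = -0.46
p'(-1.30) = 0.36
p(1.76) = -0.06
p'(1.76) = -0.00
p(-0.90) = -0.26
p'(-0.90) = 0.70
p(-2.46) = -0.71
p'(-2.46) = 0.15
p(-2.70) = -0.75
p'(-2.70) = 0.14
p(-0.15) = 0.64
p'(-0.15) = 0.85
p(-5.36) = -1.09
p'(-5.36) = 0.12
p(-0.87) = -0.24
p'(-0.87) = 0.74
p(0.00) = 0.69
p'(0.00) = -0.14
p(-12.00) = -1.88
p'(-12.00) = 0.12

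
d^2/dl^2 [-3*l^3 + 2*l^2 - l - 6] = 4 - 18*l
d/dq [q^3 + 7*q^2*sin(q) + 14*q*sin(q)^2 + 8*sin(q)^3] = 7*q^2*cos(q) + 3*q^2 + 14*q*sin(q) + 14*q*sin(2*q) + 24*sin(q)^2*cos(q) + 14*sin(q)^2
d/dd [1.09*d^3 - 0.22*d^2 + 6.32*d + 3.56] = 3.27*d^2 - 0.44*d + 6.32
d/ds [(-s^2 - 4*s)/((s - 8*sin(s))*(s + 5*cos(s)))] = (-s*(s + 4)*(s - 8*sin(s))*(5*sin(s) - 1) - s*(s + 4)*(s + 5*cos(s))*(8*cos(s) - 1) + (-2*s - 4)*(s - 8*sin(s))*(s + 5*cos(s)))/((s - 8*sin(s))^2*(s + 5*cos(s))^2)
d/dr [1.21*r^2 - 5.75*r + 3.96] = 2.42*r - 5.75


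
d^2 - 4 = (d - 2)*(d + 2)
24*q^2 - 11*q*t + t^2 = (-8*q + t)*(-3*q + t)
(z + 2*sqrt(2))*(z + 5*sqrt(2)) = z^2 + 7*sqrt(2)*z + 20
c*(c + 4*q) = c^2 + 4*c*q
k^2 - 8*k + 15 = (k - 5)*(k - 3)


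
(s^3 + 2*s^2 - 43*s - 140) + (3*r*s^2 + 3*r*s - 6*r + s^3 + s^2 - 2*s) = 3*r*s^2 + 3*r*s - 6*r + 2*s^3 + 3*s^2 - 45*s - 140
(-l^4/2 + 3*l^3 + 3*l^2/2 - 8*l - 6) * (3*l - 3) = -3*l^5/2 + 21*l^4/2 - 9*l^3/2 - 57*l^2/2 + 6*l + 18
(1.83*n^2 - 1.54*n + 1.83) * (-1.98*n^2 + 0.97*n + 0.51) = -3.6234*n^4 + 4.8243*n^3 - 4.1839*n^2 + 0.9897*n + 0.9333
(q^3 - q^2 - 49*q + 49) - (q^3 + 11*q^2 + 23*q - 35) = -12*q^2 - 72*q + 84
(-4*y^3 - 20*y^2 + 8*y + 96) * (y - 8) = -4*y^4 + 12*y^3 + 168*y^2 + 32*y - 768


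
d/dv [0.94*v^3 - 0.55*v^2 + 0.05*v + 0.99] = 2.82*v^2 - 1.1*v + 0.05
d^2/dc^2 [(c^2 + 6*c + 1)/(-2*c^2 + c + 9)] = 4*(-13*c^3 - 33*c^2 - 159*c - 23)/(8*c^6 - 12*c^5 - 102*c^4 + 107*c^3 + 459*c^2 - 243*c - 729)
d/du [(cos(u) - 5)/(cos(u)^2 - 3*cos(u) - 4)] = (cos(u)^2 - 10*cos(u) + 19)*sin(u)/((cos(u) - 4)^2*(cos(u) + 1)^2)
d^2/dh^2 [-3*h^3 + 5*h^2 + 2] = 10 - 18*h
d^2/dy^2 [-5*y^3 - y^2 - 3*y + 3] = -30*y - 2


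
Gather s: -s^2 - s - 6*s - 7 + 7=-s^2 - 7*s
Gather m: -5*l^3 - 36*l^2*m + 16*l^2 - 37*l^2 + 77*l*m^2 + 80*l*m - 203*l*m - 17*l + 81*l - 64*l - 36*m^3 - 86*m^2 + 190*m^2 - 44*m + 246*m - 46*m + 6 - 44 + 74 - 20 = -5*l^3 - 21*l^2 - 36*m^3 + m^2*(77*l + 104) + m*(-36*l^2 - 123*l + 156) + 16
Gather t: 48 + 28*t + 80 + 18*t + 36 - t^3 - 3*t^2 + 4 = -t^3 - 3*t^2 + 46*t + 168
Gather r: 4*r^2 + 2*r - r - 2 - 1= 4*r^2 + r - 3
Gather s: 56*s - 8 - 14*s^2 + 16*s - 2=-14*s^2 + 72*s - 10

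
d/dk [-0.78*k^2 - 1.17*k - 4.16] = -1.56*k - 1.17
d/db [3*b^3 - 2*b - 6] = 9*b^2 - 2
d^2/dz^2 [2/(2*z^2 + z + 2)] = 4*(-4*z^2 - 2*z + (4*z + 1)^2 - 4)/(2*z^2 + z + 2)^3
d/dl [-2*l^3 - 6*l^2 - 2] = 6*l*(-l - 2)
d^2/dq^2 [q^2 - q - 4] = 2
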